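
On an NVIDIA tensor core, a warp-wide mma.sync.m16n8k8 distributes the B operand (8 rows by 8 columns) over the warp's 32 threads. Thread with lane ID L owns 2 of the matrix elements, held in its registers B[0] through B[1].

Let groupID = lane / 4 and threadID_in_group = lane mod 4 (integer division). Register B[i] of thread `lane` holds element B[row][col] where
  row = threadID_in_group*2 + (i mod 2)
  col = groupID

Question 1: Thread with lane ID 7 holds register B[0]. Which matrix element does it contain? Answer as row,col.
6,1

lane 7->7/4=1, 7 mod 4=3
i=0  r:2·3+0->6  c:1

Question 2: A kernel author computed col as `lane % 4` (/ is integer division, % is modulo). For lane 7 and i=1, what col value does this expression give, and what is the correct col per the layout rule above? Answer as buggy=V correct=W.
`lane % 4`[7,1]=>3
lane 7=>7/4=1, 7 mod 4=3
i=1  r:2·3+1=>7  c:1
col: 3 vs 1

buggy=3 correct=1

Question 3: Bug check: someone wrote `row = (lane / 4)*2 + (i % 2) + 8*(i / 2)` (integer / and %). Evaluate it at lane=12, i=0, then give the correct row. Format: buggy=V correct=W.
buggy=6 correct=0

`(lane / 4)*2 + (i % 2) + 8*(i / 2)`[12,0]⇒6
L=12⇒gr=12>>2=3, th=12&3=0
[0]⇒row 0·2+0=0  col gr=3
row: 6 vs 0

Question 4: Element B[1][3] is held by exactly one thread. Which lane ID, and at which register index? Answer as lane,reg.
12,1

c: 3->gid=3  r: 1->tid=0,i&1=1
L=3*4+0=12  i=1=1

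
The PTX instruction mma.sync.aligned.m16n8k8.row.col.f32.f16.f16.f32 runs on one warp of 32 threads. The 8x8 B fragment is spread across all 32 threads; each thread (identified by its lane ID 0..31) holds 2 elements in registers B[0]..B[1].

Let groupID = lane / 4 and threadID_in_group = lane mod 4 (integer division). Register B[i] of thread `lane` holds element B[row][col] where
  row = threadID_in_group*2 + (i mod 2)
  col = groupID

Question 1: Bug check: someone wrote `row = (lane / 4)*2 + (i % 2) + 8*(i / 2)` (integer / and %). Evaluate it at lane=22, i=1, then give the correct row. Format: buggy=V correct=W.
buggy=11 correct=5

`(lane / 4)*2 + (i % 2) + 8*(i / 2)`[22,1]->11
lane 22: gid=5 (22/4), tid=2 (22%4)
i=1: r=2*2+1=5, c=gid=5
row: 11 vs 5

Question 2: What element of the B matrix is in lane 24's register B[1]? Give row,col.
1,6

L=24→G=24>>2=6, T=24&3=0
[1]→row 0·2+1=1  col G=6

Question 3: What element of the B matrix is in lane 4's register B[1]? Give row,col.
1,1

lane 4: gr=1 (4/4), th=0 (4%4)
i=1: r=0*2+1=1, c=gr=1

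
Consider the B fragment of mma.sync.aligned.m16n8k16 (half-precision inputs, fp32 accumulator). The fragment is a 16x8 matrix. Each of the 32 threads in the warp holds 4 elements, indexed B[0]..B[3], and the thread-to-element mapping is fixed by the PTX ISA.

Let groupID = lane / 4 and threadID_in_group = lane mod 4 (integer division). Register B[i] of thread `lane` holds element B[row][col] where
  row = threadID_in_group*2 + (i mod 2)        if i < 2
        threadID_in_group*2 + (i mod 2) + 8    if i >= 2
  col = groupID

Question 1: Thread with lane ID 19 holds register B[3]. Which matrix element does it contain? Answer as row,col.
lane 19⇒19/4=4, 19 mod 4=3
i=3  r:2·3+1+8⇒15  c:4

15,4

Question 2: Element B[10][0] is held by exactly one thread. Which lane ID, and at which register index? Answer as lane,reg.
c:0=>grp=0  r:10=>rB=1,tig=1,lo=0
L=0*4+1=1  i=1*2+0=2

1,2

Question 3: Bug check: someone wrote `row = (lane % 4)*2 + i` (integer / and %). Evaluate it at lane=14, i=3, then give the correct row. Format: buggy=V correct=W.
buggy=7 correct=13

`(lane % 4)*2 + i`[14,3]→7
lane 14: G=3 (14/4), T=2 (14%4)
i=3: r=2*2+1+8=13, c=G=3
row: 7 vs 13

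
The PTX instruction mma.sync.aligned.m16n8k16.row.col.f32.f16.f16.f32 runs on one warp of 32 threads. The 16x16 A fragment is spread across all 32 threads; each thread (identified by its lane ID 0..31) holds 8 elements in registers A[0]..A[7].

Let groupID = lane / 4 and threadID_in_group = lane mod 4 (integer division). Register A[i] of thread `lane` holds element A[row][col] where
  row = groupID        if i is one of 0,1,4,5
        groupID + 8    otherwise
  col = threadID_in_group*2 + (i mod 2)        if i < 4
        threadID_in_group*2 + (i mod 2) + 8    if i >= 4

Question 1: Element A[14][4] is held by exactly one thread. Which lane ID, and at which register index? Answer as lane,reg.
r=14->g=6,rb=1  c=4->cb=0,t=2,b0=0
L=6*4+2=26  i=0*4+1*2+0=2

26,2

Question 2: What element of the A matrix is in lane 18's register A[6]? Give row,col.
12,12

L=18=>grp=18>>2=4, tig=18&3=2
[6]=>row 4+8=12  col 2·2+0+8=12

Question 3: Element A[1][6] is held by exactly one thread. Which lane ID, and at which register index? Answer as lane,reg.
r=1⇒gr=1,Rb=0  c=6⇒Cb=0,th=3,odd=0
L=1*4+3=7  i=0*4+0*2+0=0

7,0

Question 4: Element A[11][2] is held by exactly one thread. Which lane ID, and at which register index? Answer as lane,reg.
13,2

r=11->g=3,rb=1  c=2->cb=0,t=1,b0=0
L=3*4+1=13  i=0*4+1*2+0=2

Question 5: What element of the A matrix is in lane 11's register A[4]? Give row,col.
L=11->gid=11>>2=2, tid=11&3=3
[4]->row 2+0=2  col 3·2+0+8=14

2,14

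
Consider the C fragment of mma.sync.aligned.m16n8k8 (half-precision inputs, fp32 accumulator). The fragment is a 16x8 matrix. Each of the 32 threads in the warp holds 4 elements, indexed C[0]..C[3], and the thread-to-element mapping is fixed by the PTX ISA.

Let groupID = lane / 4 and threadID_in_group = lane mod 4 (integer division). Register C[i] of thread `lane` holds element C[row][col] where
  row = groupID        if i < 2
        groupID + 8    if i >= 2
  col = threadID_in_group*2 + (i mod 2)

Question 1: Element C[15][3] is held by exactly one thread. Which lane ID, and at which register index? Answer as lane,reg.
29,3

r=15->g=7,rb=1  c=3->t=1,b0=1
L=7*4+1=29  i=1*2+1=3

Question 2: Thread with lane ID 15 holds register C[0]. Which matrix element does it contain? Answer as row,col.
15: gid=3,tid=3
[0] (3+0,3*2+0) = (3,6)

3,6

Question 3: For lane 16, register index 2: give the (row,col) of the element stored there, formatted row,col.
12,0

16: gr=4,th=0
[2] (4+8,0*2+0) = (12,0)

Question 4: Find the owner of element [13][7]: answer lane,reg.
r=13->g=5,rb=1  c=7->t=3,b0=1
L=5*4+3=23  i=1*2+1=3

23,3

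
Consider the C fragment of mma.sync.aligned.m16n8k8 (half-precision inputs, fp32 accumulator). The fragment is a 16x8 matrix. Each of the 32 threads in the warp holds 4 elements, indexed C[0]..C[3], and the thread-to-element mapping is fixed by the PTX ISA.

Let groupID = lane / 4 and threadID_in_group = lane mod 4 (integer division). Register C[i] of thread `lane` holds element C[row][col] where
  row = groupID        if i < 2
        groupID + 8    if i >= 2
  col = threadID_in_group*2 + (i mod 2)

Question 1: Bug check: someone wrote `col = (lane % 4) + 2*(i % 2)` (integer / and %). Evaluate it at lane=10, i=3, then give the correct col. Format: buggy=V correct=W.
`(lane % 4) + 2*(i % 2)`[10,3]→4
lane 10→10/4=2, 10 mod 4=2
i=3  r:2+8→10  c:2·2+1→5
col: 4 vs 5

buggy=4 correct=5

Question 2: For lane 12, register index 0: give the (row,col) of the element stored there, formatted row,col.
3,0

L=12->g=12>>2=3, t=12&3=0
[0]->row 3+0=3  col 0·2+0=0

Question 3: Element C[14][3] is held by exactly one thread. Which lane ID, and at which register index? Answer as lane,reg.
r:14=>grp=6,rB=1  c:3=>tig=1,lo=1
L=6*4+1=25  i=1*2+1=3

25,3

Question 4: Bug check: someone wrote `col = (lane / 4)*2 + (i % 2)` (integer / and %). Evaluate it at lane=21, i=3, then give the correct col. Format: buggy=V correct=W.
buggy=11 correct=3

`(lane / 4)*2 + (i % 2)`[21,3]→11
L=21→G=21>>2=5, T=21&3=1
[3]→row 5+8=13  col 1·2+1=3
col: 11 vs 3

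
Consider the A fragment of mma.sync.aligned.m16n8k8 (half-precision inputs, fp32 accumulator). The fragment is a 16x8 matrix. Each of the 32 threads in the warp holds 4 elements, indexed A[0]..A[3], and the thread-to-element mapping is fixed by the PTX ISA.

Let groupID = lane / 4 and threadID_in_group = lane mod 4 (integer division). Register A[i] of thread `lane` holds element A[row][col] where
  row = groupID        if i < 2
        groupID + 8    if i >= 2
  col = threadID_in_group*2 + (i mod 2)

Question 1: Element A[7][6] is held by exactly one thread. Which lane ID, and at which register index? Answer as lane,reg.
r=7⇒gr=7,Rb=0  c=6⇒th=3,odd=0
L=7*4+3=31  i=0*2+0=0

31,0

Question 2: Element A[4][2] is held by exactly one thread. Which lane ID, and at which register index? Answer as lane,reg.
r: 4->gid=4,r8=0  c: 2->tid=1,i&1=0
L=4*4+1=17  i=0*2+0=0

17,0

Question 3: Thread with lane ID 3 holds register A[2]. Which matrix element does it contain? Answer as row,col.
3: gid=0,tid=3
[2] (0+8,3*2+0) = (8,6)

8,6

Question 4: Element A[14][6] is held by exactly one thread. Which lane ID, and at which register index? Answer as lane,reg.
27,2

r: 14->gid=6,r8=1  c: 6->tid=3,i&1=0
L=6*4+3=27  i=1*2+0=2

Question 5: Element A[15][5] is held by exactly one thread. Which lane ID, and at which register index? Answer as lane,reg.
r:15=>grp=7,rB=1  c:5=>tig=2,lo=1
L=7*4+2=30  i=1*2+1=3

30,3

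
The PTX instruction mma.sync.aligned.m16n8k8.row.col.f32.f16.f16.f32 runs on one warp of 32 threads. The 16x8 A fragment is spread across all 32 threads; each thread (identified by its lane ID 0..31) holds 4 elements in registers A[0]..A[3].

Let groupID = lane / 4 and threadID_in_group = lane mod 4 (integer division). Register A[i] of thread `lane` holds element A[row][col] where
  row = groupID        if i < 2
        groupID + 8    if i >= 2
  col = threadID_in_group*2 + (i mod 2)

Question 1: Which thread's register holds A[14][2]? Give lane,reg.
25,2

r: 14->gid=6,r8=1  c: 2->tid=1,i&1=0
L=6*4+1=25  i=1*2+0=2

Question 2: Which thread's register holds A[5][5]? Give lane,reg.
22,1

r=5->g=5,rb=0  c=5->t=2,b0=1
L=5*4+2=22  i=0*2+1=1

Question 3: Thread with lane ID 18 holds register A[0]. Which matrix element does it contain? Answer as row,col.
18: g=4,t=2
[0] (4+0,2*2+0) = (4,4)

4,4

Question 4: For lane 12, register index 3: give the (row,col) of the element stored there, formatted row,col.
12: G=3,T=0
[3] (3+8,0*2+1) = (11,1)

11,1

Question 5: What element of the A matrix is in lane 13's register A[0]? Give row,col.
3,2

13: gr=3,th=1
[0] (3+0,1*2+0) = (3,2)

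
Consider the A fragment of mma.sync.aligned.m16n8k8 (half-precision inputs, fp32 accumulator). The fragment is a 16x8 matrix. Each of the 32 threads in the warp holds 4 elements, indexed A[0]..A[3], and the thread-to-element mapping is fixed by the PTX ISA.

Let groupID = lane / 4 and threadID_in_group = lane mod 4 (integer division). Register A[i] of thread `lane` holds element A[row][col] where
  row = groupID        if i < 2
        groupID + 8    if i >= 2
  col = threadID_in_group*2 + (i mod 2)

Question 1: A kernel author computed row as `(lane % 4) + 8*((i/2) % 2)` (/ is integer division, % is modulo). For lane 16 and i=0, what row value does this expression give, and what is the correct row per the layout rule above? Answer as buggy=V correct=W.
`(lane % 4) + 8*((i/2) % 2)`[16,0]⇒0
lane 16⇒16/4=4, 16 mod 4=0
i=0  r:4+0⇒4  c:2·0+0⇒0
row: 0 vs 4

buggy=0 correct=4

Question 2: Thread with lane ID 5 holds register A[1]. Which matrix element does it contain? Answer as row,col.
lane 5→5/4=1, 5 mod 4=1
i=1  r:1+0→1  c:2·1+1→3

1,3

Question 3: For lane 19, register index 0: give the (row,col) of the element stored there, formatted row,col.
lane 19: gr=4 (19/4), th=3 (19%4)
i=0: r=4+0=4, c=3*2+0=6

4,6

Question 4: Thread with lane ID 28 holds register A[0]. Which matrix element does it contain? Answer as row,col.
7,0

28: gid=7,tid=0
[0] (7+0,0*2+0) = (7,0)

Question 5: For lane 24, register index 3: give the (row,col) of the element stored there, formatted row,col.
lane 24: gr=6 (24/4), th=0 (24%4)
i=3: r=6+8=14, c=0*2+1=1

14,1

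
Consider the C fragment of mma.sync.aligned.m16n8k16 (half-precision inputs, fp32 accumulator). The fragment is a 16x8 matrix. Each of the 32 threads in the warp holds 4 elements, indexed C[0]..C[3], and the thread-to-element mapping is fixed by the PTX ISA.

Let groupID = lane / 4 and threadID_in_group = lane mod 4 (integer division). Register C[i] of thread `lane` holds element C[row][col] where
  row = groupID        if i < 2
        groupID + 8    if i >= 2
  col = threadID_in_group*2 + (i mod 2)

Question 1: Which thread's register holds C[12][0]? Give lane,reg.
r=12⇒gr=4,Rb=1  c=0⇒th=0,odd=0
L=4*4+0=16  i=1*2+0=2

16,2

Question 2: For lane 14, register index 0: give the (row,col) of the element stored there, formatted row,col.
lane 14->14/4=3, 14 mod 4=2
i=0  r:3+0->3  c:2·2+0->4

3,4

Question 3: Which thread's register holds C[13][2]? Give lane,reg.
21,2

r=13→G=5,rhi=1  c=2→T=1,p=0
L=5*4+1=21  i=1*2+0=2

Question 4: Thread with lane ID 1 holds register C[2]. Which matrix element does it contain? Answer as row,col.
8,2

lane 1: G=0 (1/4), T=1 (1%4)
i=2: r=0+8=8, c=1*2+0=2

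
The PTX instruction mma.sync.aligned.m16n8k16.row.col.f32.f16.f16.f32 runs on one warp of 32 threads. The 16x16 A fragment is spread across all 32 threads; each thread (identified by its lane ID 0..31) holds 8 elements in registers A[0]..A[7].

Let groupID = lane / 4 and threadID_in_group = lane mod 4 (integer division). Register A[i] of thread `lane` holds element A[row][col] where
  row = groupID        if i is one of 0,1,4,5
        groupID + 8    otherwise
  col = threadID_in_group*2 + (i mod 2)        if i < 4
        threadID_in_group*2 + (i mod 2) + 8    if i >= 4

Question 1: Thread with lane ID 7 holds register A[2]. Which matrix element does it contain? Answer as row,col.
9,6

lane 7->7/4=1, 7 mod 4=3
i=2  r:1+8->9  c:2·3+0+0->6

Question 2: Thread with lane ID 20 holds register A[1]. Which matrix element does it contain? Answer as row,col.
5,1

lane 20: G=5 (20/4), T=0 (20%4)
i=1: r=5+0=5, c=0*2+1+0=1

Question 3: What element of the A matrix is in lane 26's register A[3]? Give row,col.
14,5

lane 26->26/4=6, 26 mod 4=2
i=3  r:6+8->14  c:2·2+1+0->5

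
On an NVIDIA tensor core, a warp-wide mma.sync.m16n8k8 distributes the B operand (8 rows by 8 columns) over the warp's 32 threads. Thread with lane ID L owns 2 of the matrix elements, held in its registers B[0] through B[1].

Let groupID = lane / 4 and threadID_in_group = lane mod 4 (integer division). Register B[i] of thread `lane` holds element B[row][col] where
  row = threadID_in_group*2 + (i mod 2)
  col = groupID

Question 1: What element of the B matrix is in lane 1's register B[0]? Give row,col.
2,0

1: grp=0,tig=1
[0] (1*2+0,0) = (2,0)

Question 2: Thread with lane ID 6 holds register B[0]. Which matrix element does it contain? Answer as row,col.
lane 6->6/4=1, 6 mod 4=2
i=0  r:2·2+0->4  c:1

4,1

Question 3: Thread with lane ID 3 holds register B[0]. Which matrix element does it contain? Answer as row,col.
lane 3: G=0 (3/4), T=3 (3%4)
i=0: r=3*2+0=6, c=G=0

6,0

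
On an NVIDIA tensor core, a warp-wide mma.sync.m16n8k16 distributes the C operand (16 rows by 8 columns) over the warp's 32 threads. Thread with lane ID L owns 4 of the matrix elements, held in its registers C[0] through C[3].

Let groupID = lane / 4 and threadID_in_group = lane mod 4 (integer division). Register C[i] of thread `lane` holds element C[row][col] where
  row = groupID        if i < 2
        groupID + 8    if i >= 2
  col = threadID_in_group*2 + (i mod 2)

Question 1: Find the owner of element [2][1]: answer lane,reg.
r=2⇒gr=2,Rb=0  c=1⇒th=0,odd=1
L=2*4+0=8  i=0*2+1=1

8,1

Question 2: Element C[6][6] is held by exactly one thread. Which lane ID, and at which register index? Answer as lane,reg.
27,0

r: 6->gid=6,r8=0  c: 6->tid=3,i&1=0
L=6*4+3=27  i=0*2+0=0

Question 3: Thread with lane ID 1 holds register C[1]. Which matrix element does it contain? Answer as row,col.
0,3

lane 1⇒1/4=0, 1 mod 4=1
i=1  r:0+0⇒0  c:2·1+1⇒3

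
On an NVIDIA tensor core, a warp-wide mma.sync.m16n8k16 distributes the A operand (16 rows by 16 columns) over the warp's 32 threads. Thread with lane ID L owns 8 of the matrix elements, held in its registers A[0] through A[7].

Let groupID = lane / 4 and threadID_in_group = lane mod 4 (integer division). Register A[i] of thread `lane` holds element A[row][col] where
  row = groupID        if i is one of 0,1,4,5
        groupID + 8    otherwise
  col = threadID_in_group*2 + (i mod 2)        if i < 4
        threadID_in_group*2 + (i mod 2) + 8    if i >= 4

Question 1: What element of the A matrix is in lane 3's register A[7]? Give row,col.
lane 3: g=0 (3/4), t=3 (3%4)
i=7: r=0+8=8, c=3*2+1+8=15

8,15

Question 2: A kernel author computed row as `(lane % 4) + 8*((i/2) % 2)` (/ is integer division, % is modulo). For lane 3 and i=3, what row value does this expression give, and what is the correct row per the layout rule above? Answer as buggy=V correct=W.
buggy=11 correct=8

`(lane % 4) + 8*((i/2) % 2)`[3,3]->11
3: g=0,t=3
[3] (0+8,3*2+1+0) = (8,7)
row: 11 vs 8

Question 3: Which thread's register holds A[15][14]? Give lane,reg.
31,6

r=15⇒gr=7,Rb=1  c=14⇒Cb=1,th=3,odd=0
L=7*4+3=31  i=1*4+1*2+0=6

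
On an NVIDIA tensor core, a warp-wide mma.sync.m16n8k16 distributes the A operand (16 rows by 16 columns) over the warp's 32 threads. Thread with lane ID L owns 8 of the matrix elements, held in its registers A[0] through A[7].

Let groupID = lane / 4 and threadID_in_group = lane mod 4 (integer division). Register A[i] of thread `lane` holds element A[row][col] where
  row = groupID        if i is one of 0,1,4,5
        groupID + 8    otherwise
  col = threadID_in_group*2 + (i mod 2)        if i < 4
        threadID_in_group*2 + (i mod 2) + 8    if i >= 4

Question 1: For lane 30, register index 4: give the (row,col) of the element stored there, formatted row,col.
7,12

lane 30->30/4=7, 30 mod 4=2
i=4  r:7+0->7  c:2·2+0+8->12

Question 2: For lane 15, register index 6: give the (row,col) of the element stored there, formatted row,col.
15: grp=3,tig=3
[6] (3+8,3*2+0+8) = (11,14)

11,14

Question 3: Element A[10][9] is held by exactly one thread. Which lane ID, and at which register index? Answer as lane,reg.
r=10⇒gr=2,Rb=1  c=9⇒Cb=1,th=0,odd=1
L=2*4+0=8  i=1*4+1*2+1=7

8,7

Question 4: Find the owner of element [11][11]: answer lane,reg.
13,7

r: 11->gid=3,r8=1  c: 11->c8=1,tid=1,i&1=1
L=3*4+1=13  i=1*4+1*2+1=7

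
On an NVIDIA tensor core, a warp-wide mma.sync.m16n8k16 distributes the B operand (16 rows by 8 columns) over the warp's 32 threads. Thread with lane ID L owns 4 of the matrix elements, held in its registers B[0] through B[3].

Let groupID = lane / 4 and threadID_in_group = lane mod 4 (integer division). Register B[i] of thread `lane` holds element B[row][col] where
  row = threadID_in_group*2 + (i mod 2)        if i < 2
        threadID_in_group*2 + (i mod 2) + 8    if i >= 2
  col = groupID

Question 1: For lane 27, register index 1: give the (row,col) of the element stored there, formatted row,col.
L=27->g=27>>2=6, t=27&3=3
[1]->row 3·2+1+0=7  col g=6

7,6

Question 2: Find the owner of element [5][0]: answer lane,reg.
c=0→G=0  r=5→rhi=0,T=2,p=1
L=0*4+2=2  i=0*2+1=1

2,1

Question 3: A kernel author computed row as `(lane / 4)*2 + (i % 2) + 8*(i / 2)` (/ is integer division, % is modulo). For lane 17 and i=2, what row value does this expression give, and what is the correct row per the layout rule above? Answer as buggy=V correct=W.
`(lane / 4)*2 + (i % 2) + 8*(i / 2)`[17,2]⇒16
17: gr=4,th=1
[2] (1*2+0+8,4) = (10,4)
row: 16 vs 10

buggy=16 correct=10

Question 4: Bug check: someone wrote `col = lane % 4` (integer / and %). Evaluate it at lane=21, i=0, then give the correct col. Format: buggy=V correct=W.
`lane % 4`[21,0]->1
21: g=5,t=1
[0] (1*2+0+0,5) = (2,5)
col: 1 vs 5

buggy=1 correct=5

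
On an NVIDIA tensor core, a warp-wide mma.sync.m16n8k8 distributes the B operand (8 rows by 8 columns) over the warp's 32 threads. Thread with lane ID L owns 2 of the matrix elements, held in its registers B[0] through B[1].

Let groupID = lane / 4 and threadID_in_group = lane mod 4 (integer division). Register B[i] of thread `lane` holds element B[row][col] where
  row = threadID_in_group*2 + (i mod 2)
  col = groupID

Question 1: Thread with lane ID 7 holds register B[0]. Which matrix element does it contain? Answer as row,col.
lane 7: G=1 (7/4), T=3 (7%4)
i=0: r=3*2+0=6, c=G=1

6,1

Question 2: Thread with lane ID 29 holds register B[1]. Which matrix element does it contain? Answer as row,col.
lane 29→29/4=7, 29 mod 4=1
i=1  r:2·1+1→3  c:7

3,7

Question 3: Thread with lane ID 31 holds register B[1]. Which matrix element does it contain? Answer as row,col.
7,7

lane 31: grp=7 (31/4), tig=3 (31%4)
i=1: r=3*2+1=7, c=grp=7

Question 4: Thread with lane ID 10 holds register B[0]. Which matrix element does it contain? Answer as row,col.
4,2

lane 10: g=2 (10/4), t=2 (10%4)
i=0: r=2*2+0=4, c=g=2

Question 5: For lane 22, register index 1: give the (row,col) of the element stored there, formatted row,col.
5,5

lane 22=>22/4=5, 22 mod 4=2
i=1  r:2·2+1=>5  c:5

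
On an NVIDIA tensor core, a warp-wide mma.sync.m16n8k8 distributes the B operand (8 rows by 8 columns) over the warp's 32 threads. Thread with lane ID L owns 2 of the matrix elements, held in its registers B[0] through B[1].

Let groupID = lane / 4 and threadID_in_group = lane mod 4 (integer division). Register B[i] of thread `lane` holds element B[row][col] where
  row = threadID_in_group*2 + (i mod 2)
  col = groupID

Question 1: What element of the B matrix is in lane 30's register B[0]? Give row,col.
lane 30: gr=7 (30/4), th=2 (30%4)
i=0: r=2*2+0=4, c=gr=7

4,7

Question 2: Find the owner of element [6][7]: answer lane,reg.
31,0

c:7=>grp=7  r:6=>tig=3,lo=0
L=7*4+3=31  i=0=0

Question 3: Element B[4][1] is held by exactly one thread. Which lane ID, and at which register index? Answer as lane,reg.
c=1->g=1  r=4->t=2,b0=0
L=1*4+2=6  i=0=0

6,0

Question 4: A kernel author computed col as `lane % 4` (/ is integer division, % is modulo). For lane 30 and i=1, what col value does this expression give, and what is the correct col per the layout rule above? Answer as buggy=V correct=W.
buggy=2 correct=7

`lane % 4`[30,1]->2
30: g=7,t=2
[1] (2*2+1,7) = (5,7)
col: 2 vs 7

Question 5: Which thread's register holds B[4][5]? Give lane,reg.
c=5→G=5  r=4→T=2,p=0
L=5*4+2=22  i=0=0

22,0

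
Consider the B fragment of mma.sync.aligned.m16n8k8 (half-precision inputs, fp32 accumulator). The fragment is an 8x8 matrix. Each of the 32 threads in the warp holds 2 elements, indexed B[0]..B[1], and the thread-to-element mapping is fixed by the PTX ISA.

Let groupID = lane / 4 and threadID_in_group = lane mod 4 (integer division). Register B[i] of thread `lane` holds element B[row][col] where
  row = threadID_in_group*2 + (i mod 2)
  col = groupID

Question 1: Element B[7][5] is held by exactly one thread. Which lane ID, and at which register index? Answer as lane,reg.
c: 5->gid=5  r: 7->tid=3,i&1=1
L=5*4+3=23  i=1=1

23,1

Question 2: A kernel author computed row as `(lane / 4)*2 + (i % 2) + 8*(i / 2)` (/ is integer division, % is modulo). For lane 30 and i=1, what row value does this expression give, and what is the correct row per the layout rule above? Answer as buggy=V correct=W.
`(lane / 4)*2 + (i % 2) + 8*(i / 2)`[30,1]⇒15
lane 30⇒30/4=7, 30 mod 4=2
i=1  r:2·2+1⇒5  c:7
row: 15 vs 5

buggy=15 correct=5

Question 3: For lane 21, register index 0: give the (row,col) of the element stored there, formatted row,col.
lane 21→21/4=5, 21 mod 4=1
i=0  r:2·1+0→2  c:5

2,5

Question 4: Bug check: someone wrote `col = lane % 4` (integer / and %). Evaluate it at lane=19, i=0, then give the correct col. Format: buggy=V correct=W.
buggy=3 correct=4

`lane % 4`[19,0]→3
lane 19: G=4 (19/4), T=3 (19%4)
i=0: r=3*2+0=6, c=G=4
col: 3 vs 4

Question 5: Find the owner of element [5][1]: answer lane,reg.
c=1→G=1  r=5→T=2,p=1
L=1*4+2=6  i=1=1

6,1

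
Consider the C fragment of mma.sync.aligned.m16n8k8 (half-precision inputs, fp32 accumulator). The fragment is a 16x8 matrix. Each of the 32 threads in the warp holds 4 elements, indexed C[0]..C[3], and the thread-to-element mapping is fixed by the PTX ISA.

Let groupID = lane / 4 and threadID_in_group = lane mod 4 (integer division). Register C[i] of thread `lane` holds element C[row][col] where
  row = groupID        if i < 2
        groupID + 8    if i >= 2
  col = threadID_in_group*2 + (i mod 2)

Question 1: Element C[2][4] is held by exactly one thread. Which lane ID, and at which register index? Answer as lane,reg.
r=2→G=2,rhi=0  c=4→T=2,p=0
L=2*4+2=10  i=0*2+0=0

10,0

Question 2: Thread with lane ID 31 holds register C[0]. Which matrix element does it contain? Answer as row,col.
7,6

L=31⇒gr=31>>2=7, th=31&3=3
[0]⇒row 7+0=7  col 3·2+0=6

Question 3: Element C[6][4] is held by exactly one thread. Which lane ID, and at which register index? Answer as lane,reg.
26,0

r:6=>grp=6,rB=0  c:4=>tig=2,lo=0
L=6*4+2=26  i=0*2+0=0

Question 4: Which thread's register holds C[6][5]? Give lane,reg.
26,1

r=6->g=6,rb=0  c=5->t=2,b0=1
L=6*4+2=26  i=0*2+1=1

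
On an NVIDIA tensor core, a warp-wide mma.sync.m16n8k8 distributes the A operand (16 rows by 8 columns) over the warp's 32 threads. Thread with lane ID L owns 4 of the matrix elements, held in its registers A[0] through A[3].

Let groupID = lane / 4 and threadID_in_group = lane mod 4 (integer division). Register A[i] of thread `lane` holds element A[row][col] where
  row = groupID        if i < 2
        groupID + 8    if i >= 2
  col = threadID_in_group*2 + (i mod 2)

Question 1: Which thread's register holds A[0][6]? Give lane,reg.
3,0

r=0->g=0,rb=0  c=6->t=3,b0=0
L=0*4+3=3  i=0*2+0=0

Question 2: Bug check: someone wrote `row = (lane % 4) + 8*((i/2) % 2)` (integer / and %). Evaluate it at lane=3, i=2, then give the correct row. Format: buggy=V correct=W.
buggy=11 correct=8

`(lane % 4) + 8*((i/2) % 2)`[3,2]->11
lane 3: g=0 (3/4), t=3 (3%4)
i=2: r=0+8=8, c=3*2+0=6
row: 11 vs 8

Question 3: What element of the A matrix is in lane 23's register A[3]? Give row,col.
lane 23->23/4=5, 23 mod 4=3
i=3  r:5+8->13  c:2·3+1->7

13,7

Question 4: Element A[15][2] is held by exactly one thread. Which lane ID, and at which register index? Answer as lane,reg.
29,2

r: 15->gid=7,r8=1  c: 2->tid=1,i&1=0
L=7*4+1=29  i=1*2+0=2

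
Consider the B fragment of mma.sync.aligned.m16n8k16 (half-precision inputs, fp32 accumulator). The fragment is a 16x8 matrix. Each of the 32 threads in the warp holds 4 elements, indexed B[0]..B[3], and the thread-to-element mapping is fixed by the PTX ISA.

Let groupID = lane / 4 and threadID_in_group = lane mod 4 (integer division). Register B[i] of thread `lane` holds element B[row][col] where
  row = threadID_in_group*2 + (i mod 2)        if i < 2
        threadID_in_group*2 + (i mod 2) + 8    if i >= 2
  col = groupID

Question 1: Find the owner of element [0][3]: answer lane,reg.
c:3=>grp=3  r:0=>rB=0,tig=0,lo=0
L=3*4+0=12  i=0*2+0=0

12,0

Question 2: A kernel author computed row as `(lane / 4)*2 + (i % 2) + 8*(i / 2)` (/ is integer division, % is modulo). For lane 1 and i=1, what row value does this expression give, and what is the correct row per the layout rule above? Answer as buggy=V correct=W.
`(lane / 4)*2 + (i % 2) + 8*(i / 2)`[1,1]→1
lane 1→1/4=0, 1 mod 4=1
i=1  r:2·1+1+0→3  c:0
row: 1 vs 3

buggy=1 correct=3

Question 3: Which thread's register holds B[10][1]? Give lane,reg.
c:1=>grp=1  r:10=>rB=1,tig=1,lo=0
L=1*4+1=5  i=1*2+0=2

5,2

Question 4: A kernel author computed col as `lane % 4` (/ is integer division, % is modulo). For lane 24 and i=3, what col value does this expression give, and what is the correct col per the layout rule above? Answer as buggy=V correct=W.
`lane % 4`[24,3]->0
lane 24->24/4=6, 24 mod 4=0
i=3  r:2·0+1+8->9  c:6
col: 0 vs 6

buggy=0 correct=6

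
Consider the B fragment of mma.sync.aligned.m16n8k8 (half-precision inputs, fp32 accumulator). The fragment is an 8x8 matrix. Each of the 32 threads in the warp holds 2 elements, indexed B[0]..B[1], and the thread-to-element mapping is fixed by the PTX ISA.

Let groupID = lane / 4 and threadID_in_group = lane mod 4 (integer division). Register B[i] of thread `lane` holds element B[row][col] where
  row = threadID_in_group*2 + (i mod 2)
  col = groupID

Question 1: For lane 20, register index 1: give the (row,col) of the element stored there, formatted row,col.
1,5

20: gid=5,tid=0
[1] (0*2+1,5) = (1,5)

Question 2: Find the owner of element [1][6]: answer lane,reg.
24,1

c:6=>grp=6  r:1=>tig=0,lo=1
L=6*4+0=24  i=1=1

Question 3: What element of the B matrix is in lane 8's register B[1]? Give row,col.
L=8→G=8>>2=2, T=8&3=0
[1]→row 0·2+1=1  col G=2

1,2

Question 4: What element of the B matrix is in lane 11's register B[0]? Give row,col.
6,2

L=11->g=11>>2=2, t=11&3=3
[0]->row 3·2+0=6  col g=2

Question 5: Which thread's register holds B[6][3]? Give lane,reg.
c:3=>grp=3  r:6=>tig=3,lo=0
L=3*4+3=15  i=0=0

15,0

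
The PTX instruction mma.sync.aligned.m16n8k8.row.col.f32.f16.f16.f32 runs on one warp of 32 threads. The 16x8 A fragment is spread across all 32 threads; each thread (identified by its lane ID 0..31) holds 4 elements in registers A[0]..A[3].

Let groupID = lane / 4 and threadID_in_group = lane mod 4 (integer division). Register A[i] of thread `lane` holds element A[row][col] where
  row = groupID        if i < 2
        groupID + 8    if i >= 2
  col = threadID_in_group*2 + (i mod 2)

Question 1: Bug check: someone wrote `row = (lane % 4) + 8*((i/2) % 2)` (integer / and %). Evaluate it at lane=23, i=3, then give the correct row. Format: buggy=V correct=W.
`(lane % 4) + 8*((i/2) % 2)`[23,3]->11
L=23->gid=23>>2=5, tid=23&3=3
[3]->row 5+8=13  col 3·2+1=7
row: 11 vs 13

buggy=11 correct=13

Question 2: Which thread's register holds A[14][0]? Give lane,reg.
r: 14->gid=6,r8=1  c: 0->tid=0,i&1=0
L=6*4+0=24  i=1*2+0=2

24,2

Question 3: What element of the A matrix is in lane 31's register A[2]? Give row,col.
31: G=7,T=3
[2] (7+8,3*2+0) = (15,6)

15,6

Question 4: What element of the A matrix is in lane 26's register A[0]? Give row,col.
6,4

26: grp=6,tig=2
[0] (6+0,2*2+0) = (6,4)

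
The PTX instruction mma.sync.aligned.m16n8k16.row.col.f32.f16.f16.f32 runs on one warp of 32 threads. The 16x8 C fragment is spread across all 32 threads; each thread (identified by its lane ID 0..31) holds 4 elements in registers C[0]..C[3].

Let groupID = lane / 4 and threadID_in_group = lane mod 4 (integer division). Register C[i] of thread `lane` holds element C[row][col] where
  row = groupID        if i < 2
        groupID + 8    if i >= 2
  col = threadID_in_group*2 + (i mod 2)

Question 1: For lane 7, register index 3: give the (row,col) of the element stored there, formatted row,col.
lane 7: grp=1 (7/4), tig=3 (7%4)
i=3: r=1+8=9, c=3*2+1=7

9,7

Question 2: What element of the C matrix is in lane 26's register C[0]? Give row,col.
lane 26⇒26/4=6, 26 mod 4=2
i=0  r:6+0⇒6  c:2·2+0⇒4

6,4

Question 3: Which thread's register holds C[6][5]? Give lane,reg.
r=6⇒gr=6,Rb=0  c=5⇒th=2,odd=1
L=6*4+2=26  i=0*2+1=1

26,1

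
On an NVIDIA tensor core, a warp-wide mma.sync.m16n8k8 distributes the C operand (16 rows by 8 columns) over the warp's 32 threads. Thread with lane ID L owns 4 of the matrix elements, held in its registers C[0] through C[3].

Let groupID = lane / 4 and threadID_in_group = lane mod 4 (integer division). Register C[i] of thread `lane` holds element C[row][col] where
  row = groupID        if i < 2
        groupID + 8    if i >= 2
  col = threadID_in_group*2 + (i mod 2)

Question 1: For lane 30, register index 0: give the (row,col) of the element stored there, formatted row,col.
L=30→G=30>>2=7, T=30&3=2
[0]→row 7+0=7  col 2·2+0=4

7,4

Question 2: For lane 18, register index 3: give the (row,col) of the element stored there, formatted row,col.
lane 18=>18/4=4, 18 mod 4=2
i=3  r:4+8=>12  c:2·2+1=>5

12,5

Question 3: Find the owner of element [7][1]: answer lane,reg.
r: 7->gid=7,r8=0  c: 1->tid=0,i&1=1
L=7*4+0=28  i=0*2+1=1

28,1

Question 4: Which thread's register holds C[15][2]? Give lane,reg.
r:15=>grp=7,rB=1  c:2=>tig=1,lo=0
L=7*4+1=29  i=1*2+0=2

29,2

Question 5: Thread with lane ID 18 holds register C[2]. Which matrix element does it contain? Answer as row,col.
lane 18: G=4 (18/4), T=2 (18%4)
i=2: r=4+8=12, c=2*2+0=4

12,4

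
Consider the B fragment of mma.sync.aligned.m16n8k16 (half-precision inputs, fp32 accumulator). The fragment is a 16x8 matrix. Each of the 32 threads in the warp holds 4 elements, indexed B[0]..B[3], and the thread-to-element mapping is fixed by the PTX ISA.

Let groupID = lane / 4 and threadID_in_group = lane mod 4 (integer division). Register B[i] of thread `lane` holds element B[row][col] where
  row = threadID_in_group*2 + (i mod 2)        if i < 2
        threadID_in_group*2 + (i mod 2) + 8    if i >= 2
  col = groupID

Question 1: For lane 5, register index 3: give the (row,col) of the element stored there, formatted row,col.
11,1

L=5->gid=5>>2=1, tid=5&3=1
[3]->row 1·2+1+8=11  col gid=1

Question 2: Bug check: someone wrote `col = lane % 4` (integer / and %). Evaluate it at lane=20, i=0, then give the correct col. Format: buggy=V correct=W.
`lane % 4`[20,0]->0
lane 20: gid=5 (20/4), tid=0 (20%4)
i=0: r=0*2+0+0=0, c=gid=5
col: 0 vs 5

buggy=0 correct=5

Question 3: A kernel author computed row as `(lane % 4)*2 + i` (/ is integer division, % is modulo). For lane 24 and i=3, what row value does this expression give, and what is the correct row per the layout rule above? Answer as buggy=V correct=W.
`(lane % 4)*2 + i`[24,3]=>3
24: grp=6,tig=0
[3] (0*2+1+8,6) = (9,6)
row: 3 vs 9

buggy=3 correct=9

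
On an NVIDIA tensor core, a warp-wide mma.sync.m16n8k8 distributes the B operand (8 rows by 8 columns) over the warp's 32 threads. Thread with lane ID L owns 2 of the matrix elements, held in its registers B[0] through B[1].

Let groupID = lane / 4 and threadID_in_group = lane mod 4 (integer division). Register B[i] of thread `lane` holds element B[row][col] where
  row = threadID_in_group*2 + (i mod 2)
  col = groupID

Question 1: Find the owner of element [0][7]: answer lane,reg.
c=7⇒gr=7  r=0⇒th=0,odd=0
L=7*4+0=28  i=0=0

28,0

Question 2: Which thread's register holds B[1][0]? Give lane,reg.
0,1

c=0->g=0  r=1->t=0,b0=1
L=0*4+0=0  i=1=1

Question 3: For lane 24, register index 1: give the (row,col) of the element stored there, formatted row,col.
lane 24: G=6 (24/4), T=0 (24%4)
i=1: r=0*2+1=1, c=G=6

1,6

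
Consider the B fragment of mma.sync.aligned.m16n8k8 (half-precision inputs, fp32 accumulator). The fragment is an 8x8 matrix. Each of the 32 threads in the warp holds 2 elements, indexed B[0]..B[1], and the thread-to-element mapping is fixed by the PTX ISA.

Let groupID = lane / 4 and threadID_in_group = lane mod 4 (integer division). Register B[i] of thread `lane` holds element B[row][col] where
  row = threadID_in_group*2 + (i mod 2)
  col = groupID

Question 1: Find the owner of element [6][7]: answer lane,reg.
c: 7->gid=7  r: 6->tid=3,i&1=0
L=7*4+3=31  i=0=0

31,0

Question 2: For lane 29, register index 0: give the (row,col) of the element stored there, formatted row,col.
29: g=7,t=1
[0] (1*2+0,7) = (2,7)

2,7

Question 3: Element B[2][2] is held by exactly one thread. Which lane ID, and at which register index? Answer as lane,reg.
c=2⇒gr=2  r=2⇒th=1,odd=0
L=2*4+1=9  i=0=0

9,0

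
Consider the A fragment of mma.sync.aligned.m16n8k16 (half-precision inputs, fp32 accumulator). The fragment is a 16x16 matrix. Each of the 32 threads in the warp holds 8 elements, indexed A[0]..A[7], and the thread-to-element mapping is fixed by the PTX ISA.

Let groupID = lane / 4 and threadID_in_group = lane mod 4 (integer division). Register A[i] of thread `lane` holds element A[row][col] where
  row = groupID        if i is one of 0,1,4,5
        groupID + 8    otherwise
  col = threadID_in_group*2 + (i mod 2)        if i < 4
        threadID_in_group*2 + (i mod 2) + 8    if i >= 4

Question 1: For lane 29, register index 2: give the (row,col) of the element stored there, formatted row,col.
L=29=>grp=29>>2=7, tig=29&3=1
[2]=>row 7+8=15  col 1·2+0+0=2

15,2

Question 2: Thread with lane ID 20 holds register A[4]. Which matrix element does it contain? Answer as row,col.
L=20->gid=20>>2=5, tid=20&3=0
[4]->row 5+0=5  col 0·2+0+8=8

5,8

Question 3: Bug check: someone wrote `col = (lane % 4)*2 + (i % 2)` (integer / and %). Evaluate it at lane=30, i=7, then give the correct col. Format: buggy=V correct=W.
buggy=5 correct=13

`(lane % 4)*2 + (i % 2)`[30,7]→5
L=30→G=30>>2=7, T=30&3=2
[7]→row 7+8=15  col 2·2+1+8=13
col: 5 vs 13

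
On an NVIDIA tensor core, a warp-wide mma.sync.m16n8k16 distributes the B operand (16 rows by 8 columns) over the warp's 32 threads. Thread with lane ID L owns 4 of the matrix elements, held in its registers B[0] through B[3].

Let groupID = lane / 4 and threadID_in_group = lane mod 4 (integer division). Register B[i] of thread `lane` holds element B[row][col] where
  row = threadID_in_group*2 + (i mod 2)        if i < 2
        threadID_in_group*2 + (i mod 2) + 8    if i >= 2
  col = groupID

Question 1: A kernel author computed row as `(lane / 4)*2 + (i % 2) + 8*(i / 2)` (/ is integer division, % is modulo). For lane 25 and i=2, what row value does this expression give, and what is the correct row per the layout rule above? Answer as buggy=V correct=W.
buggy=20 correct=10

`(lane / 4)*2 + (i % 2) + 8*(i / 2)`[25,2]=>20
L=25=>grp=25>>2=6, tig=25&3=1
[2]=>row 1·2+0+8=10  col grp=6
row: 20 vs 10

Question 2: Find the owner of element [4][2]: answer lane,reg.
10,0

c=2→G=2  r=4→rhi=0,T=2,p=0
L=2*4+2=10  i=0*2+0=0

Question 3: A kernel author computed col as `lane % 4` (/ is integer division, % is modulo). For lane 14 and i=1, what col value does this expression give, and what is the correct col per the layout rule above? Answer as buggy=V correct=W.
`lane % 4`[14,1]->2
14: g=3,t=2
[1] (2*2+1+0,3) = (5,3)
col: 2 vs 3

buggy=2 correct=3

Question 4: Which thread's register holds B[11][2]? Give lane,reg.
9,3

c=2->g=2  r=11->rb=1,t=1,b0=1
L=2*4+1=9  i=1*2+1=3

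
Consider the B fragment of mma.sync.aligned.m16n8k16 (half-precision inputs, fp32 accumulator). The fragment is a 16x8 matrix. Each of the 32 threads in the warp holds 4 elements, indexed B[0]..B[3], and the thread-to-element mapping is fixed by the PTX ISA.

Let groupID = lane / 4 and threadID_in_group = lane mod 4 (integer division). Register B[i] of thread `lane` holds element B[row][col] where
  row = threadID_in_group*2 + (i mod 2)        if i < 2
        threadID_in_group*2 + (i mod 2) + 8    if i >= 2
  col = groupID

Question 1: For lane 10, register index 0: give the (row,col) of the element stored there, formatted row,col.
4,2

lane 10→10/4=2, 10 mod 4=2
i=0  r:2·2+0+0→4  c:2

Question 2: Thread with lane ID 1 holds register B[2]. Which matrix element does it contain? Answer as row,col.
10,0

lane 1→1/4=0, 1 mod 4=1
i=2  r:2·1+0+8→10  c:0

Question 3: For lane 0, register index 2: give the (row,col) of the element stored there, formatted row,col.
8,0

lane 0: grp=0 (0/4), tig=0 (0%4)
i=2: r=0*2+0+8=8, c=grp=0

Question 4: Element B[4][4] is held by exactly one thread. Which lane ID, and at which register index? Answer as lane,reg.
18,0

c: 4->gid=4  r: 4->r8=0,tid=2,i&1=0
L=4*4+2=18  i=0*2+0=0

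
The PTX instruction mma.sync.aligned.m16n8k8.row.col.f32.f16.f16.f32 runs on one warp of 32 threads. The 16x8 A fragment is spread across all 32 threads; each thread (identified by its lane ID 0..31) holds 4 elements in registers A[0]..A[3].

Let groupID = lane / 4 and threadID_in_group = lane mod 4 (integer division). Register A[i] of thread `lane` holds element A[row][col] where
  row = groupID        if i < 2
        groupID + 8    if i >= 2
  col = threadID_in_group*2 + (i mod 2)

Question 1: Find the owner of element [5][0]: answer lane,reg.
r:5=>grp=5,rB=0  c:0=>tig=0,lo=0
L=5*4+0=20  i=0*2+0=0

20,0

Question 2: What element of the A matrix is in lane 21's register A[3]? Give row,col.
lane 21->21/4=5, 21 mod 4=1
i=3  r:5+8->13  c:2·1+1->3

13,3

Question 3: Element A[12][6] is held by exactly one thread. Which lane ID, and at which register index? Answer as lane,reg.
r: 12->gid=4,r8=1  c: 6->tid=3,i&1=0
L=4*4+3=19  i=1*2+0=2

19,2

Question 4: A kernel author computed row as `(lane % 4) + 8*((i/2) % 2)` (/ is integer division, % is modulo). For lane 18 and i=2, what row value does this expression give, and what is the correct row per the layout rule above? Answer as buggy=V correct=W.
buggy=10 correct=12

`(lane % 4) + 8*((i/2) % 2)`[18,2]->10
L=18->gid=18>>2=4, tid=18&3=2
[2]->row 4+8=12  col 2·2+0=4
row: 10 vs 12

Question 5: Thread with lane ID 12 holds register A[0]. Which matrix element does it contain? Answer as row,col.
3,0

L=12⇒gr=12>>2=3, th=12&3=0
[0]⇒row 3+0=3  col 0·2+0=0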